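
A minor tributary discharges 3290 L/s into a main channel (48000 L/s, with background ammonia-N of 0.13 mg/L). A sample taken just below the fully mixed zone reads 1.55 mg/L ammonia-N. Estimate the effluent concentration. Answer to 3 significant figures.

22.3 mg/L

Mass balance: 48000·0.1300 + 3290·Cₑ = 51290·1.550
→ Cₑ = (51290·1.550 − 48000·0.1300) / 3290 = 22.27 mg/L.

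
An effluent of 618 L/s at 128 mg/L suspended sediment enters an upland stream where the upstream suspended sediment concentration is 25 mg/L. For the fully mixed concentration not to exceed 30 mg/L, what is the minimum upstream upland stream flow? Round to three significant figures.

12100 L/s

Set C_mix = 30: (Q·25.00 + 618.0·128.0) / (Q + 618.0) = 30
→ Q = 618.0·(128.0 − 30)/(30 − 25.00) = 12110 L/s.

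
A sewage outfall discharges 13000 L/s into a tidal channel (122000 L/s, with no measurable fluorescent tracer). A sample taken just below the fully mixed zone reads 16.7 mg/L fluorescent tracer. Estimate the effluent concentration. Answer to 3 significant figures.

173 mg/L

Mass balance: 122000·0 + 13000·Cₑ = 135000·16.70
→ Cₑ = (135000·16.70 − 122000·0) / 13000 = 173.4 mg/L.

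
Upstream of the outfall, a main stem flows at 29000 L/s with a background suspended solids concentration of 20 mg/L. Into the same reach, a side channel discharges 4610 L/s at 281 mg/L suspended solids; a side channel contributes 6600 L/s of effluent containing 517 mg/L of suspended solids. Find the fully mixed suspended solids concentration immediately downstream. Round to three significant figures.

Conservation of mass: C = (29000·20.00 + 4610·281.0 + 6600·517.0) / 40210 = 5288000/40210 = 131.5 mg/L.

131 mg/L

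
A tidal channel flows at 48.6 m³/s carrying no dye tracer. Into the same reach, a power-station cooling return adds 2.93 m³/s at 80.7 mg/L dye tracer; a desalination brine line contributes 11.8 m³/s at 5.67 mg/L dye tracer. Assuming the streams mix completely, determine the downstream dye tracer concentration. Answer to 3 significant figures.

4.79 mg/L

Flow-weighted average: C = (48.60·0 + 2.930·80.70 + 11.80·5.670) / 63.33 = 303.4/63.33 = 4.790 mg/L.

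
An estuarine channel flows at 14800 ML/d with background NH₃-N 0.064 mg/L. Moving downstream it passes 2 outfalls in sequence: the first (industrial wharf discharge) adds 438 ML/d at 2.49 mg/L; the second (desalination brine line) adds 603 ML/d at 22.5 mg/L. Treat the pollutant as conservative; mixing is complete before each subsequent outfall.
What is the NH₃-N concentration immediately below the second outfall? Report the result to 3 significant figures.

After outfall 1: Q = 14800 + 438.0 = 15240 ML/d; C = (14800·0.06400 + 438.0·2.490)/15240 = 0.1337 mg/L.
After outfall 2: Q = 15240 + 603.0 = 15840 ML/d; C = (15240·0.1337 + 603.0·22.50)/15840 = 0.9851 mg/L.

0.985 mg/L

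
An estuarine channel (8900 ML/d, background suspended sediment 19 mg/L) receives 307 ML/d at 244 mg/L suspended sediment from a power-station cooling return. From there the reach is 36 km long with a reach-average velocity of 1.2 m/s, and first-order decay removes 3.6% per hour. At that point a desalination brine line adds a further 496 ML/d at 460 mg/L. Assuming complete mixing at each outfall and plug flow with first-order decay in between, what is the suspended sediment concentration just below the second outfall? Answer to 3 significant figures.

Mixed concentration C = ΣQC/ΣQ = (8900·19.00 + 307.0·244.0) / 9207 = 244000/9207 = 26.50 mg/L; combined flow 9207 ML/d.
Travel time t = 36·1000 / 1.2 = 30000 s = 8.333 h.
3.6%/h lost → k = −ln(1 − 0.036) = 0.03666 h⁻¹.
Decay over the reach: 26.50·exp(−kt) = 26.50·0.7367 = 19.53 mg/L.
Second outfall: C = (9207·19.53 + 496.0·460.0)/9703 = 42.04 mg/L.

42.0 mg/L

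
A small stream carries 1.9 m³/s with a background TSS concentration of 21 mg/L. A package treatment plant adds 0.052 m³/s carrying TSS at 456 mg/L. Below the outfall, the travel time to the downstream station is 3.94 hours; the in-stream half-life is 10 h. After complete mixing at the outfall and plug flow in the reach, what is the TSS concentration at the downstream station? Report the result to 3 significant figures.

Conservation of mass: C = (1.900·21.00 + 0.05200·456.0) / 1.952 = 63.61/1.952 = 32.59 mg/L.
Half-life 10 h → k = ln 2 / 10 = 0.06931 h⁻¹ = 1.664 d⁻¹.
Applying C = C₀e^(−kt): 32.59 × 0.7610 = 24.80 mg/L.

24.8 mg/L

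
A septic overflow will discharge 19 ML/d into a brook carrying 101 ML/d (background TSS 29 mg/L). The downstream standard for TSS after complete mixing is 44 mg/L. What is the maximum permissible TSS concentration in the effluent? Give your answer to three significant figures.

At the limit, (Qr·Cr + Qe·Cₑ)/(Qr + Qe) = 44:
Cₑ = (120.0·44 − 101.0·29.00) / 19.00 = 123.7 mg/L.

124 mg/L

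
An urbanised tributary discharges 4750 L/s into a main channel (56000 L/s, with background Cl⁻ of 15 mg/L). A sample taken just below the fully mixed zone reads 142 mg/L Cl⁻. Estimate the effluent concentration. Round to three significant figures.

Mass balance: 56000·15.00 + 4750·Cₑ = 60750·142.0
→ Cₑ = (60750·142.0 − 56000·15.00) / 4750 = 1639 mg/L.

1640 mg/L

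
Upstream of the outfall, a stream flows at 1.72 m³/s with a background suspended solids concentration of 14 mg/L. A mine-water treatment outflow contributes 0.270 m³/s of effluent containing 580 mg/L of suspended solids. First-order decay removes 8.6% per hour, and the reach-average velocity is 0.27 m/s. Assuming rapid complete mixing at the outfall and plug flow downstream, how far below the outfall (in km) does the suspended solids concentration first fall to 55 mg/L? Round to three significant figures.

Mass balance: C = (1.720·14.00 + 0.2700·580.0) / 1.990 = 180.7/1.990 = 90.79 mg/L.
8.6%/h lost → k = −ln(1 − 0.086) = 0.08992 h⁻¹.
Set 90.79·exp(−k·t) = 55 → t = ln(90.79/55)/k = 20070 s = 5.574 h.
Distance = v·t = 0.27·20070 = 5418 m = 5.418 km.

5.42 km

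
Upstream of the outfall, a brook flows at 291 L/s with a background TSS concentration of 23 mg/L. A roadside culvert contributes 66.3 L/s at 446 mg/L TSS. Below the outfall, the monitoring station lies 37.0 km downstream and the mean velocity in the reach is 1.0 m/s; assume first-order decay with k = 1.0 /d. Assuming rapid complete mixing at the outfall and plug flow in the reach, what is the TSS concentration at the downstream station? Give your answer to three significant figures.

66.1 mg/L

Conservation of mass: C = (291.0·23.00 + 66.30·446.0) / 357.3 = 36260/357.3 = 101.5 mg/L.
Travel time t = 37.0·1000 / 1.0 = 37000 s = 10.28 h.
Applying C = C₀e^(−kt): 101.5 × 0.6517 = 66.14 mg/L.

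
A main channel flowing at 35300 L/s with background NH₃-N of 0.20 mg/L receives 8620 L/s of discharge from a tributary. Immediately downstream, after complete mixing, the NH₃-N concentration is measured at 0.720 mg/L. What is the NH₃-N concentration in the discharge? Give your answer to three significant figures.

2.85 mg/L

Mass balance: 35300·0.2000 + 8620·Cₑ = 43920·0.7200
→ Cₑ = (43920·0.7200 − 35300·0.2000) / 8620 = 2.849 mg/L.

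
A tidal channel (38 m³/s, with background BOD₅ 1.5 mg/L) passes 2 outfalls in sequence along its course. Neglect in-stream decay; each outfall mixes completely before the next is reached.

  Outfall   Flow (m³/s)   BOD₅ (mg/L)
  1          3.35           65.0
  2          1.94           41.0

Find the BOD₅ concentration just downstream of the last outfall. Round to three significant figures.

8.18 mg/L

After outfall 1: Q = 38.00 + 3.350 = 41.35 m³/s; C = (38.00·1.500 + 3.350·65.00)/41.35 = 6.644 mg/L.
After outfall 2: Q = 41.35 + 1.940 = 43.29 m³/s; C = (41.35·6.644 + 1.940·41.00)/43.29 = 8.184 mg/L.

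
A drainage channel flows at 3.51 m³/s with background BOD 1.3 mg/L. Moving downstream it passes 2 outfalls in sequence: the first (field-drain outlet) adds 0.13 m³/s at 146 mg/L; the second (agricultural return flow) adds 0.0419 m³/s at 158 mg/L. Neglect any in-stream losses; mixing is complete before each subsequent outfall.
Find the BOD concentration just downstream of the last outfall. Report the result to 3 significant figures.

After outfall 1: Q = 3.510 + 0.1300 = 3.640 m³/s; C = (3.510·1.300 + 0.1300·146.0)/3.640 = 6.468 mg/L.
After outfall 2: Q = 3.640 + 0.04190 = 3.682 m³/s; C = (3.640·6.468 + 0.04190·158.0)/3.682 = 8.192 mg/L.

8.19 mg/L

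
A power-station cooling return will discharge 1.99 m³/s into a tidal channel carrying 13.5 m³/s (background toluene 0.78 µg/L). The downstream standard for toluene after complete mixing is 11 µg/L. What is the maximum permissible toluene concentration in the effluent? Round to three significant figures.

80.3 µg/L

At the limit, (Qr·Cr + Qe·Cₑ)/(Qr + Qe) = 11:
Cₑ = (15.49·11 − 13.50·0.7800) / 1.990 = 80.33 µg/L.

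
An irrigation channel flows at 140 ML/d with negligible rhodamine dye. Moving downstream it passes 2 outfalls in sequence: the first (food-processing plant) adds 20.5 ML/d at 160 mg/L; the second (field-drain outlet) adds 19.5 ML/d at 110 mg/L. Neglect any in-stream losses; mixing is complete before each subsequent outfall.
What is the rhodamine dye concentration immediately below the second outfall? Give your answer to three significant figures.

30.1 mg/L

After outfall 1: Q = 140.0 + 20.50 = 160.5 ML/d; C = (140.0·0 + 20.50·160.0)/160.5 = 20.44 mg/L.
After outfall 2: Q = 160.5 + 19.50 = 180.0 ML/d; C = (160.5·20.44 + 19.50·110.0)/180.0 = 30.14 mg/L.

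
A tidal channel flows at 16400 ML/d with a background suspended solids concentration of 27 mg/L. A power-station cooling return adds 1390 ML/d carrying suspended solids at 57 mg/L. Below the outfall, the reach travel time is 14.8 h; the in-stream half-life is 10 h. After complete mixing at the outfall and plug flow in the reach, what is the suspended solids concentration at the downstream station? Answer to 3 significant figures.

Conservation of mass: C = (16400·27.00 + 1390·57.00) / 17790 = 522000/17790 = 29.34 mg/L.
Half-life 10 h → k = ln 2 / 10 = 0.06931 h⁻¹ = 1.664 d⁻¹.
First-order decay: C = 29.34·exp(−k·t) = 29.34·0.3585 = 10.52 mg/L.

10.5 mg/L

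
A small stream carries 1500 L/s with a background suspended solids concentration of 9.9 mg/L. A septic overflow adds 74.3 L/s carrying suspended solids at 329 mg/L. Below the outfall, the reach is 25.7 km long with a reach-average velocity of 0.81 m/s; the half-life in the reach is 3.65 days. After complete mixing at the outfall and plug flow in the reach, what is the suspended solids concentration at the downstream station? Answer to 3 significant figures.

After mixing, C = (1500·9.900 + 74.30·329.0) / 1574 = 39290/1574 = 24.96 mg/L.
Travel time t = 25.7·1000 / 0.81 = 31730 s = 8.813 h.
Half-life 3.65 d → k = ln 2 / 3.65 = 0.1899 d⁻¹.
First-order decay: C = 24.96·exp(−k·t) = 24.96·0.9326 = 23.28 mg/L.

23.3 mg/L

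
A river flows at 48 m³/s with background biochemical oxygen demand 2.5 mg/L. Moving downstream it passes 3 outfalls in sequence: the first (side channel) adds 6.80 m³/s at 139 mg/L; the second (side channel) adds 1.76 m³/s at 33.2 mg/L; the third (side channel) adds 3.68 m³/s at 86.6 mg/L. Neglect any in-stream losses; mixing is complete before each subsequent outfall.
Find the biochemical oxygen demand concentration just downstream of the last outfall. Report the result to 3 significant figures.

After outfall 1: Q = 48.00 + 6.800 = 54.80 m³/s; C = (48.00·2.500 + 6.800·139.0)/54.80 = 19.44 mg/L.
After outfall 2: Q = 54.80 + 1.760 = 56.56 m³/s; C = (54.80·19.44 + 1.760·33.20)/56.56 = 19.87 mg/L.
After outfall 3: Q = 56.56 + 3.680 = 60.24 m³/s; C = (56.56·19.87 + 3.680·86.60)/60.24 = 23.94 mg/L.

23.9 mg/L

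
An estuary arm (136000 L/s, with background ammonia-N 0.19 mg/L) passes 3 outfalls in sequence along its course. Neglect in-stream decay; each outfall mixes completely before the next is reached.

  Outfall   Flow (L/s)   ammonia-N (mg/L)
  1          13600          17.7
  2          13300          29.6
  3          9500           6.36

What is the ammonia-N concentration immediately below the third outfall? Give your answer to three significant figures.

4.18 mg/L

Outfall 1: combined Q = 149600 L/s; C = (136000·0.1900 + 13600·17.70)/149600 = 1.782 mg/L.
Outfall 2: combined Q = 162900 L/s; C = (149600·1.782 + 13300·29.60)/162900 = 4.053 mg/L.
Outfall 3: combined Q = 172400 L/s; C = (162900·4.053 + 9500·6.360)/172400 = 4.180 mg/L.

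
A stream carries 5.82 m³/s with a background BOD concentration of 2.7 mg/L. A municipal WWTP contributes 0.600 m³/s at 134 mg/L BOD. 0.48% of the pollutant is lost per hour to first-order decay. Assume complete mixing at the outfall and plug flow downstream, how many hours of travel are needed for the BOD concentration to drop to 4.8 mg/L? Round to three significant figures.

236 h

Conservation of mass: C = (5.820·2.700 + 0.6000·134.0) / 6.420 = 96.11/6.420 = 14.97 mg/L.
0.48%/h lost → k = −ln(1 − 0.0048) = 0.004812 h⁻¹.
14.97·exp(−k·t) = 4.8 → t = ln(14.97/4.8)/k = 851100 s = 236.4 h.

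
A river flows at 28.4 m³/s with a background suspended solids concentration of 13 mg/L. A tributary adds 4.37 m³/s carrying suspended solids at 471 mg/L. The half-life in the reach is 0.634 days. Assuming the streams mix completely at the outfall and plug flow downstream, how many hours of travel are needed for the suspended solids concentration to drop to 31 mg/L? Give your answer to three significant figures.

Mixed concentration C = ΣQC/ΣQ = (28.40·13.00 + 4.370·471.0) / 32.77 = 2427/32.77 = 74.08 mg/L.
Half-life 0.634 d → k = ln 2 / 0.634 = 1.093 d⁻¹.
74.08·exp(−k·t) = 31 → t = ln(74.08/31)/k = 68840 s = 19.12 h.

19.1 h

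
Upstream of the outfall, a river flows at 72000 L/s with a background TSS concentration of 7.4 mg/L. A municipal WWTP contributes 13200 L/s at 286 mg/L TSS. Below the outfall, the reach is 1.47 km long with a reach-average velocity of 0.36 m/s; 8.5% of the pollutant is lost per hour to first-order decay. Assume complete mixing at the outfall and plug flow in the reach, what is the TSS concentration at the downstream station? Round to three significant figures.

Mass balance: C = (72000·7.400 + 13200·286.0) / 85200 = 4308000/85200 = 50.56 mg/L.
Travel time t = 1.47·1000 / 0.36 = 4083 s = 1.134 h.
8.5%/h lost → k = −ln(1 − 0.085) = 0.08883 h⁻¹.
Decay over the reach: 50.56·exp(−kt) = 50.56·0.9042 = 45.72 mg/L.

45.7 mg/L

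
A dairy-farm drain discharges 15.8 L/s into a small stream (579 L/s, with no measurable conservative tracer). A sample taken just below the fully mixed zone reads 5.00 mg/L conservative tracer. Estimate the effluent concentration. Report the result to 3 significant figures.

188 mg/L

Mass balance: 579.0·0 + 15.80·Cₑ = 594.8·5.000
→ Cₑ = (594.8·5.000 − 579.0·0) / 15.80 = 188.2 mg/L.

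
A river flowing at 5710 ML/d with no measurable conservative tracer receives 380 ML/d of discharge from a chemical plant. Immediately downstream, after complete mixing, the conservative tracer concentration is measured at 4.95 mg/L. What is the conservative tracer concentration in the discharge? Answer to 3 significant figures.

79.3 mg/L

Mass balance: 5710·0 + 380.0·Cₑ = 6090·4.950
→ Cₑ = (6090·4.950 − 5710·0) / 380.0 = 79.33 mg/L.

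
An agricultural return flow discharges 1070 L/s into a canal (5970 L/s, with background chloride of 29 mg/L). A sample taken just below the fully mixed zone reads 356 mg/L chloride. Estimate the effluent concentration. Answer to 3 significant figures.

2180 mg/L

Mass balance: 5970·29.00 + 1070·Cₑ = 7040·356.0
→ Cₑ = (7040·356.0 − 5970·29.00) / 1070 = 2180 mg/L.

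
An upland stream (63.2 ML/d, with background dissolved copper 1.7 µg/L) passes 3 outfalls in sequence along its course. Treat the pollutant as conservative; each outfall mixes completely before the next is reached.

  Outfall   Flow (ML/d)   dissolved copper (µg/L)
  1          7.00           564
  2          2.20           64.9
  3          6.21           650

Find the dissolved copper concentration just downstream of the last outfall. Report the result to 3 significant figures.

105 µg/L

After outfall 1: Q = 63.20 + 7.000 = 70.20 ML/d; C = (63.20·1.700 + 7.000·564.0)/70.20 = 57.77 µg/L.
After outfall 2: Q = 70.20 + 2.200 = 72.40 ML/d; C = (70.20·57.77 + 2.200·64.90)/72.40 = 57.99 µg/L.
After outfall 3: Q = 72.40 + 6.210 = 78.61 ML/d; C = (72.40·57.99 + 6.210·650.0)/78.61 = 104.8 µg/L.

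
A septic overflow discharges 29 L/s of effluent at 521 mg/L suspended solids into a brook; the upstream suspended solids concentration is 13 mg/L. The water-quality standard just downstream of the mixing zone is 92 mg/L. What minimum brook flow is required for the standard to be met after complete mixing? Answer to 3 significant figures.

Set C_mix = 92: (Q·13.00 + 29.00·521.0) / (Q + 29.00) = 92
→ Q = 29.00·(521.0 − 92)/(92 − 13.00) = 157.5 L/s.

157 L/s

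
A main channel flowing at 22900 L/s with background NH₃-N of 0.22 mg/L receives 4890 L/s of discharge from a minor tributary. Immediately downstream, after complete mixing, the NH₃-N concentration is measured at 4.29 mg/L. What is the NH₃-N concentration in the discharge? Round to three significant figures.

Mass balance: 22900·0.2200 + 4890·Cₑ = 27790·4.290
→ Cₑ = (27790·4.290 − 22900·0.2200) / 4890 = 23.35 mg/L.

23.3 mg/L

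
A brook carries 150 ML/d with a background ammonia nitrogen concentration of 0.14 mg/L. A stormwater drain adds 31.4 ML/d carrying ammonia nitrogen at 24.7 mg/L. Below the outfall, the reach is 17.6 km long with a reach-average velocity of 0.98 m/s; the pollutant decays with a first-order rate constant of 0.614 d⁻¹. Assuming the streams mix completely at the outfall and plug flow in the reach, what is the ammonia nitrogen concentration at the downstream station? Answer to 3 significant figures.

3.87 mg/L

Mass balance: C = (150.0·0.1400 + 31.40·24.70) / 181.4 = 796.6/181.4 = 4.391 mg/L.
Travel time t = 17.6·1000 / 0.98 = 17960 s = 4.989 h.
After decay, C = 4.391 × e^(−kt) = 4.391 × 0.8802 = 3.865 mg/L.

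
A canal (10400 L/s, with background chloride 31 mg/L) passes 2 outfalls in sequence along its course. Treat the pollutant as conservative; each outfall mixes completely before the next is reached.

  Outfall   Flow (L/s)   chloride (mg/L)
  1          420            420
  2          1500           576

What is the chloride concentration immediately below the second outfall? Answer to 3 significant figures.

Below outfall 1: Q → 10820 L/s, C = (10400·31.00 + 420.0·420.0)/10820 = 46.10 mg/L.
Below outfall 2: Q → 12320 L/s, C = (10820·46.10 + 1500·576.0)/12320 = 110.6 mg/L.

111 mg/L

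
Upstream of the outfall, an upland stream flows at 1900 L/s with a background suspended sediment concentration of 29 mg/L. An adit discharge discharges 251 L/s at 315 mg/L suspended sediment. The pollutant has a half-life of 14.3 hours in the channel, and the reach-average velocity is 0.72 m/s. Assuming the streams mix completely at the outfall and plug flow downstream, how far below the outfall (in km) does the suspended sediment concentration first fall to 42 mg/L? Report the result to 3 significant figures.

21.1 km

Mixed concentration C = ΣQC/ΣQ = (1900·29.00 + 251.0·315.0) / 2151 = 134200/2151 = 62.37 mg/L.
Half-life 14.3 h → k = ln 2 / 14.3 = 0.04847 h⁻¹ = 1.163 d⁻¹.
Set 62.37·exp(−k·t) = 42 → t = ln(62.37/42)/k = 29370 s = 8.159 h.
Distance = v·t = 0.72·29370 = 21150 m = 21.15 km.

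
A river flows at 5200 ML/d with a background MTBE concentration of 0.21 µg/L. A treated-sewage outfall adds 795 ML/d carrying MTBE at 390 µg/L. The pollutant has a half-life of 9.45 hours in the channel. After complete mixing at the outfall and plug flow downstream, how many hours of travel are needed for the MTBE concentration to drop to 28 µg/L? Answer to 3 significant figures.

After mixing, C = (5200·0.2100 + 795.0·390.0) / 5995 = 311100/5995 = 51.90 µg/L.
Half-life 9.45 h → k = ln 2 / 9.45 = 0.07335 h⁻¹ = 1.760 d⁻¹.
51.90·exp(−k·t) = 28 → t = ln(51.90/28)/k = 30290 s = 8.413 h.

8.41 h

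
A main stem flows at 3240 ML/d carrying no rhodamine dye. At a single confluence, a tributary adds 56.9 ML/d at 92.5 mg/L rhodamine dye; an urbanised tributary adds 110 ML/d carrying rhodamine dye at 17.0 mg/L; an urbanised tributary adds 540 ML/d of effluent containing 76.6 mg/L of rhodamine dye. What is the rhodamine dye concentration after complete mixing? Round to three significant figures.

12.3 mg/L

Mixed concentration C = ΣQC/ΣQ = (3240·0 + 56.90·92.50 + 110.0·17.00 + 540.0·76.60) / 3947 = 48500/3947 = 12.29 mg/L.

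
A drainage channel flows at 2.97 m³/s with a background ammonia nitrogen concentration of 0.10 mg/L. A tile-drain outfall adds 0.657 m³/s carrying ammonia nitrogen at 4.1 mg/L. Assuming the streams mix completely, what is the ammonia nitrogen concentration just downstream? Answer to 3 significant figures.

Flow-weighted average: C = (2.970·0.1000 + 0.6570·4.100) / 3.627 = 2.991/3.627 = 0.8246 mg/L.

0.825 mg/L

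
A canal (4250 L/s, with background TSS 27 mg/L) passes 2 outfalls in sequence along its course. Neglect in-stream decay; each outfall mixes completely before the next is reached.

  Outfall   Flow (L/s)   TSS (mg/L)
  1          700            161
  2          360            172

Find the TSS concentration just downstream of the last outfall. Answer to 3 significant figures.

54.5 mg/L

After outfall 1: Q = 4250 + 700.0 = 4950 L/s; C = (4250·27.00 + 700.0·161.0)/4950 = 45.95 mg/L.
After outfall 2: Q = 4950 + 360.0 = 5310 L/s; C = (4950·45.95 + 360.0·172.0)/5310 = 54.50 mg/L.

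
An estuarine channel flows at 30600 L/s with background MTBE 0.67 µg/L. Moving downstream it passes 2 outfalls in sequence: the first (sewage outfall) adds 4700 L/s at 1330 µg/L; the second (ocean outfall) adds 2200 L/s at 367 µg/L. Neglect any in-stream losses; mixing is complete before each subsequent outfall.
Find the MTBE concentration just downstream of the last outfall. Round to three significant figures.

189 µg/L

Outfall 1: combined Q = 35300 L/s; C = (30600·0.6700 + 4700·1330)/35300 = 177.7 µg/L.
Outfall 2: combined Q = 37500 L/s; C = (35300·177.7 + 2200·367.0)/37500 = 188.8 µg/L.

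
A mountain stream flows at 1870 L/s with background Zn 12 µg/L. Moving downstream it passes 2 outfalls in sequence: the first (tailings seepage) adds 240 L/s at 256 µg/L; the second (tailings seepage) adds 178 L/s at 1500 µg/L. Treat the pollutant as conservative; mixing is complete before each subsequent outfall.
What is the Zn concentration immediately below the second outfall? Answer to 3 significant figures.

After outfall 1: Q = 1870 + 240.0 = 2110 L/s; C = (1870·12.00 + 240.0·256.0)/2110 = 39.75 µg/L.
After outfall 2: Q = 2110 + 178.0 = 2288 L/s; C = (2110·39.75 + 178.0·1500)/2288 = 153.4 µg/L.

153 µg/L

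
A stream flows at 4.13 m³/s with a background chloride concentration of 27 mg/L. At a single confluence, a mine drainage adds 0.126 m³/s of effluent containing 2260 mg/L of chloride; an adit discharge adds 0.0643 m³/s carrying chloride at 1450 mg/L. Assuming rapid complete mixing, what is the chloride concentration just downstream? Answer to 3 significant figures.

Conservation of mass: C = (4.130·27.00 + 0.1260·2260 + 0.06430·1450) / 4.320 = 489.5/4.320 = 113.3 mg/L.

113 mg/L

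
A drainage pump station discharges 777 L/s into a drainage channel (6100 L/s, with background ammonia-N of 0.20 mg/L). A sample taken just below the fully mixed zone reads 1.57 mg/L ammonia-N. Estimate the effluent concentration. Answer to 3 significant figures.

12.3 mg/L

Mass balance: 6100·0.2000 + 777.0·Cₑ = 6877·1.570
→ Cₑ = (6877·1.570 − 6100·0.2000) / 777.0 = 12.33 mg/L.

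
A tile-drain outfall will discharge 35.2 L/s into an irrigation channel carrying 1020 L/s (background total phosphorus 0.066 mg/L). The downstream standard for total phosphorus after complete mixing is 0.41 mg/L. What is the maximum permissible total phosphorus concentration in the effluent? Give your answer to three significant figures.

10.4 mg/L

At the limit, (Qr·Cr + Qe·Cₑ)/(Qr + Qe) = 0.41:
Cₑ = (1055·0.41 − 1020·0.06600) / 35.20 = 10.38 mg/L.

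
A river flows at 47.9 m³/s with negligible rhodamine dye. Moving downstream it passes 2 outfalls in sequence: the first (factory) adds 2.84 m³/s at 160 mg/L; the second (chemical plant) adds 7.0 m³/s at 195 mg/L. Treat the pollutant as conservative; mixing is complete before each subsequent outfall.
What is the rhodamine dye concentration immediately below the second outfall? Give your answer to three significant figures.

Outfall 1: combined Q = 50.74 m³/s; C = (47.90·0 + 2.840·160.0)/50.74 = 8.955 mg/L.
Outfall 2: combined Q = 57.74 m³/s; C = (50.74·8.955 + 7.000·195.0)/57.74 = 31.51 mg/L.

31.5 mg/L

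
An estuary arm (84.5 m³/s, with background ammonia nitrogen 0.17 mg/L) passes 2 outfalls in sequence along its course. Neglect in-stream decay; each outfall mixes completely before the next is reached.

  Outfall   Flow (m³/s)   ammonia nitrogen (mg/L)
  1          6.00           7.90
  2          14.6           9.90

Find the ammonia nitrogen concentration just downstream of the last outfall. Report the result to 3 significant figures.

1.96 mg/L

After outfall 1: Q = 84.50 + 6.000 = 90.50 m³/s; C = (84.50·0.1700 + 6.000·7.900)/90.50 = 0.6825 mg/L.
After outfall 2: Q = 90.50 + 14.60 = 105.1 m³/s; C = (90.50·0.6825 + 14.60·9.900)/105.1 = 1.963 mg/L.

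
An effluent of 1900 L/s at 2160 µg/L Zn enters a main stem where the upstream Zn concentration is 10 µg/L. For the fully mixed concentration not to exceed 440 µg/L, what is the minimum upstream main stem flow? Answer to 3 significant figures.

7600 L/s

Set C_mix = 440: (Q·10.00 + 1900·2160) / (Q + 1900) = 440
→ Q = 1900·(2160 − 440)/(440 − 10.00) = 7600 L/s.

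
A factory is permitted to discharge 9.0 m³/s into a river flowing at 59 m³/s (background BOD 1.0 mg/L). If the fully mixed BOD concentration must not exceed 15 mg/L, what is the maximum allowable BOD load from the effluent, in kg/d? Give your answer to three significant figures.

83000 kg/d

Mass balance at the limit: 59.00·1.000 + 9.000·Cₑ = 68.00·15 → Cₑ = 106.8 mg/L.
Load = 9.000 m³/s × 106.8 g/m³ × 86 400 s/d = 83030 kg/d.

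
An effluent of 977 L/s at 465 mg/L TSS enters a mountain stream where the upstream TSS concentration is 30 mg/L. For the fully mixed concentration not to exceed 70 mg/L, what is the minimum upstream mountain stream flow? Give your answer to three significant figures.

Set C_mix = 70: (Q·30.00 + 977.0·465.0) / (Q + 977.0) = 70
→ Q = 977.0·(465.0 − 70)/(70 − 30.00) = 9648 L/s.

9650 L/s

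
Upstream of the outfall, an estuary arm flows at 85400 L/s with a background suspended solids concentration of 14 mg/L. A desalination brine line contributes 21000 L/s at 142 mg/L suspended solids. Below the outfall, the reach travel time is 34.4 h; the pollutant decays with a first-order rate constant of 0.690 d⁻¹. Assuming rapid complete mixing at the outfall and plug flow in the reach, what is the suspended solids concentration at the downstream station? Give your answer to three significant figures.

After mixing, C = (85400·14.00 + 21000·142.0) / 106400 = 4178000/106400 = 39.26 mg/L.
First-order decay: C = 39.26·exp(−k·t) = 39.26·0.3719 = 14.60 mg/L.

14.6 mg/L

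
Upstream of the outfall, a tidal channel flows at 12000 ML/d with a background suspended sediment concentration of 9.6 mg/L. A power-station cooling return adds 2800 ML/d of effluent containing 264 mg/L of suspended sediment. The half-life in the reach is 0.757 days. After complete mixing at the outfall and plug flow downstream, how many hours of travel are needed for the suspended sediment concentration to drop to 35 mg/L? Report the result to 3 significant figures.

Conservation of mass: C = (12000·9.600 + 2800·264.0) / 14800 = 854400/14800 = 57.73 mg/L.
Half-life 0.757 d → k = ln 2 / 0.757 = 0.9157 d⁻¹.
57.73·exp(−k·t) = 35 → t = ln(57.73/35)/k = 47220 s = 13.12 h.

13.1 h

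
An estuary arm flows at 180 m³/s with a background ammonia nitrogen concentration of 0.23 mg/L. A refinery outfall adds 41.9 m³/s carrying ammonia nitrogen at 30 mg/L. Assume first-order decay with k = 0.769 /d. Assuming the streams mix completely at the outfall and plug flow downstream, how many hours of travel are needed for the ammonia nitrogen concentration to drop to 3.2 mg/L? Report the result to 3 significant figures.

18.8 h

Mixed concentration C = ΣQC/ΣQ = (180.0·0.2300 + 41.90·30.00) / 221.9 = 1298/221.9 = 5.851 mg/L.
5.851·exp(−k·t) = 3.2 → t = ln(5.851/3.2)/k = 67810 s = 18.84 h.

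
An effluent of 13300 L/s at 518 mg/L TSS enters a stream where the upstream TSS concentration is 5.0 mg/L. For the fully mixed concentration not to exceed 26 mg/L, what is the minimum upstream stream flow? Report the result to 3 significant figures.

312000 L/s

Set C_mix = 26: (Q·5.000 + 13300·518.0) / (Q + 13300) = 26
→ Q = 13300·(518.0 − 26)/(26 − 5.000) = 311600 L/s.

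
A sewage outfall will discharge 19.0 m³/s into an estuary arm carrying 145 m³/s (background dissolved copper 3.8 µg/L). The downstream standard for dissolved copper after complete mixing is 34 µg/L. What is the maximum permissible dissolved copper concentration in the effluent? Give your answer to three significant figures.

At the limit, (Qr·Cr + Qe·Cₑ)/(Qr + Qe) = 34:
Cₑ = (164.0·34 − 145.0·3.800) / 19.00 = 264.5 µg/L.

264 µg/L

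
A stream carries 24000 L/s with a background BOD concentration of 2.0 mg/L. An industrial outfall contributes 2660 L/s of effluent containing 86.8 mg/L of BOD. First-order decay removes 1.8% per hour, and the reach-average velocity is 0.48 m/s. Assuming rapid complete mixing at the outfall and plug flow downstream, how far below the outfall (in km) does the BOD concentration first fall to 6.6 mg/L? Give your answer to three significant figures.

43.8 km

After mixing, C = (24000·2.000 + 2660·86.80) / 26660 = 278900/26660 = 10.46 mg/L.
1.8%/h lost → k = −ln(1 − 0.018) = 0.01816 h⁻¹.
Set 10.46·exp(−k·t) = 6.6 → t = ln(10.46/6.6)/k = 91280 s = 25.36 h.
Distance = v·t = 0.48·91280 = 43820 m = 43.82 km.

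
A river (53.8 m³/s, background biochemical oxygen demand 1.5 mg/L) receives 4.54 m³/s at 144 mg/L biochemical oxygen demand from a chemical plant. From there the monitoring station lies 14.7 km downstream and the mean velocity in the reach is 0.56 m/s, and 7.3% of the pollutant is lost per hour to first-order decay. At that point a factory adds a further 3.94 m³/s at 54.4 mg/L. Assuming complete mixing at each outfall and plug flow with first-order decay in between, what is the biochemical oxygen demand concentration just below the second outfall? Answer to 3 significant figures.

10.2 mg/L

Conservation of mass: C = (53.80·1.500 + 4.540·144.0) / 58.34 = 734.5/58.34 = 12.59 mg/L; combined flow 58.34 m³/s.
Travel time t = 14.7·1000 / 0.56 = 26250 s = 7.292 h.
7.3%/h lost → k = −ln(1 − 0.073) = 0.07580 h⁻¹.
Decay over the reach: 12.59·exp(−kt) = 12.59·0.5754 = 7.244 mg/L.
Second outfall: C = (58.34·7.244 + 3.940·54.40)/62.28 = 10.23 mg/L.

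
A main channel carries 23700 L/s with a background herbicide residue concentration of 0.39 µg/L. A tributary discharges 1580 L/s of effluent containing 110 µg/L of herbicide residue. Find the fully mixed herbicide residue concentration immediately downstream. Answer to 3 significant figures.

After mixing, C = (23700·0.3900 + 1580·110.0) / 25280 = 183000/25280 = 7.241 µg/L.

7.24 µg/L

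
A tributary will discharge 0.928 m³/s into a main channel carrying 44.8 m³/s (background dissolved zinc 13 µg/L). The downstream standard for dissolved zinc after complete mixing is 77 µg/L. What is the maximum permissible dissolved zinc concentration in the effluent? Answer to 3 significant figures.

3170 µg/L

At the limit, (Qr·Cr + Qe·Cₑ)/(Qr + Qe) = 77:
Cₑ = (45.73·77 − 44.80·13.00) / 0.9280 = 3167 µg/L.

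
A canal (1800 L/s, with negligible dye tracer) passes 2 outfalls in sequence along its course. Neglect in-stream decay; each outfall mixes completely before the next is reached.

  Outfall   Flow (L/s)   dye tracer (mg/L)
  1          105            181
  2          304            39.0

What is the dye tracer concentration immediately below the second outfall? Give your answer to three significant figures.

14.0 mg/L

After outfall 1: Q = 1800 + 105.0 = 1905 L/s; C = (1800·0 + 105.0·181.0)/1905 = 9.976 mg/L.
After outfall 2: Q = 1905 + 304.0 = 2209 L/s; C = (1905·9.976 + 304.0·39.00)/2209 = 13.97 mg/L.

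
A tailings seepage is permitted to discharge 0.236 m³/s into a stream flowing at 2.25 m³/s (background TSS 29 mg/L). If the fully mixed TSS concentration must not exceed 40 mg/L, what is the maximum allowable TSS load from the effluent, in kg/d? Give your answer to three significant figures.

Mass balance at the limit: 2.250·29.00 + 0.2360·Cₑ = 2.486·40 → Cₑ = 144.9 mg/L.
Load = 0.2360 m³/s × 144.9 g/m³ × 86 400 s/d = 2954 kg/d.

2950 kg/d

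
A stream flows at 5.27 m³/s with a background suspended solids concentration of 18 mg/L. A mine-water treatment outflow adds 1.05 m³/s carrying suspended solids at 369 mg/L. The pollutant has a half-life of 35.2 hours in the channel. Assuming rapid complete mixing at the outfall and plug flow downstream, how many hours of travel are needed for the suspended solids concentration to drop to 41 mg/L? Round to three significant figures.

Mixed concentration C = ΣQC/ΣQ = (5.270·18.00 + 1.050·369.0) / 6.320 = 482.3/6.320 = 76.31 mg/L.
Half-life 35.2 h → k = ln 2 / 35.2 = 0.01969 h⁻¹ = 0.4726 d⁻¹.
76.31·exp(−k·t) = 41 → t = ln(76.31/41)/k = 113600 s = 31.55 h.

31.6 h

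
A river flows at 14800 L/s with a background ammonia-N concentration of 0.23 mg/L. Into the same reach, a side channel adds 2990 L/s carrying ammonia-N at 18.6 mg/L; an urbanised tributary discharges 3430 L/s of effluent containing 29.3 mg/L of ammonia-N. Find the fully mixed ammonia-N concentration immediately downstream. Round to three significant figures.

Mixed concentration C = ΣQC/ΣQ = (14800·0.2300 + 2990·18.60 + 3430·29.30) / 21220 = 159500/21220 = 7.517 mg/L.

7.52 mg/L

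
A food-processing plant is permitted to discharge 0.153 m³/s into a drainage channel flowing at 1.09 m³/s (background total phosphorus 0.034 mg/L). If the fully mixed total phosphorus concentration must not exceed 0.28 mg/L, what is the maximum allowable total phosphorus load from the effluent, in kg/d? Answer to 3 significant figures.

Mass balance at the limit: 1.090·0.03400 + 0.1530·Cₑ = 1.243·0.28 → Cₑ = 2.033 mg/L.
Load = 0.1530 m³/s × 2.033 g/m³ × 86 400 s/d = 26.87 kg/d.

26.9 kg/d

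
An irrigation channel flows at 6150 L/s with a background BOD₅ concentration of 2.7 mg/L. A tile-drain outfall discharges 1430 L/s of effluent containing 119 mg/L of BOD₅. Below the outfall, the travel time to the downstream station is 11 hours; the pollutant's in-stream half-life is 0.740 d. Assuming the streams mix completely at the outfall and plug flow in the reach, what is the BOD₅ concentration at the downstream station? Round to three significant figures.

After mixing, C = (6150·2.700 + 1430·119.0) / 7580 = 186800/7580 = 24.64 mg/L.
Half-life 0.740 d → k = ln 2 / 0.740 = 0.9367 d⁻¹.
First-order decay: C = 24.64·exp(−k·t) = 24.64·0.6510 = 16.04 mg/L.

16.0 mg/L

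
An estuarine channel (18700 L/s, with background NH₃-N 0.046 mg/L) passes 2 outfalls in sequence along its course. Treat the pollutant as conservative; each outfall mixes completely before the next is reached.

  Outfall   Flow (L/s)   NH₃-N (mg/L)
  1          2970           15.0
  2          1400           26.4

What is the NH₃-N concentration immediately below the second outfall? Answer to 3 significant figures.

3.57 mg/L

Outfall 1: combined Q = 21670 L/s; C = (18700·0.04600 + 2970·15.00)/21670 = 2.096 mg/L.
Outfall 2: combined Q = 23070 L/s; C = (21670·2.096 + 1400·26.40)/23070 = 3.570 mg/L.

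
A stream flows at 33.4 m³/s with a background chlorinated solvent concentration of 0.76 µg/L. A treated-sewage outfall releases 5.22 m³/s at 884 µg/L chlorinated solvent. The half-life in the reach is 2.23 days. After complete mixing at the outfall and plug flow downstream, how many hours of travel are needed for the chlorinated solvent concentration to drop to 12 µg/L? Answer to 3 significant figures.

178 h

Mass balance: C = (33.40·0.7600 + 5.220·884.0) / 38.62 = 4640/38.62 = 120.1 µg/L.
Half-life 2.23 d → k = ln 2 / 2.23 = 0.3108 d⁻¹.
120.1·exp(−k·t) = 12 → t = ln(120.1/12)/k = 640400 s = 177.9 h.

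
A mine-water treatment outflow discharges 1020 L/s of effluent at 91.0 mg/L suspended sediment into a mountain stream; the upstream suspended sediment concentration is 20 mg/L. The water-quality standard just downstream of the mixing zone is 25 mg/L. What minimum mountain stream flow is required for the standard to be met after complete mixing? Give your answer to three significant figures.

Set C_mix = 25: (Q·20.00 + 1020·91.00) / (Q + 1020) = 25
→ Q = 1020·(91.00 − 25)/(25 − 20.00) = 13460 L/s.

13500 L/s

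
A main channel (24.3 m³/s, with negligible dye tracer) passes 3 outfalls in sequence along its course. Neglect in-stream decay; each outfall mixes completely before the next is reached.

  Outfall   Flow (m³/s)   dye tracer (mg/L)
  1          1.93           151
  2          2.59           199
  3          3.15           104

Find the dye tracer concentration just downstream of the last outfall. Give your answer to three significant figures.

35.5 mg/L

Outfall 1: combined Q = 26.23 m³/s; C = (24.30·0 + 1.930·151.0)/26.23 = 11.11 mg/L.
Outfall 2: combined Q = 28.82 m³/s; C = (26.23·11.11 + 2.590·199.0)/28.82 = 28.00 mg/L.
Outfall 3: combined Q = 31.97 m³/s; C = (28.82·28.00 + 3.150·104.0)/31.97 = 35.48 mg/L.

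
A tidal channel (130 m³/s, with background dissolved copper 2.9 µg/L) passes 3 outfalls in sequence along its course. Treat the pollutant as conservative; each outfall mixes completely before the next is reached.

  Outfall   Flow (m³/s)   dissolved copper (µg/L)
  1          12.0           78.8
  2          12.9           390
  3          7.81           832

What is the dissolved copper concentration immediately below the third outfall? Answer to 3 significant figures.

79.0 µg/L

After outfall 1: Q = 130.0 + 12.00 = 142.0 m³/s; C = (130.0·2.900 + 12.00·78.80)/142.0 = 9.314 µg/L.
After outfall 2: Q = 142.0 + 12.90 = 154.9 m³/s; C = (142.0·9.314 + 12.90·390.0)/154.9 = 41.02 µg/L.
After outfall 3: Q = 154.9 + 7.810 = 162.7 m³/s; C = (154.9·41.02 + 7.810·832.0)/162.7 = 78.98 µg/L.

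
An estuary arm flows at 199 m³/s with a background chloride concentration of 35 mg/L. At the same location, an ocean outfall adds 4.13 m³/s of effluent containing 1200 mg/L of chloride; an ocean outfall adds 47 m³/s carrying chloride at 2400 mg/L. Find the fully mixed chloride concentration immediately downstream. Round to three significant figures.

499 mg/L

Mixed concentration C = ΣQC/ΣQ = (199.0·35.00 + 4.130·1200 + 47.00·2400) / 250.1 = 124700/250.1 = 498.6 mg/L.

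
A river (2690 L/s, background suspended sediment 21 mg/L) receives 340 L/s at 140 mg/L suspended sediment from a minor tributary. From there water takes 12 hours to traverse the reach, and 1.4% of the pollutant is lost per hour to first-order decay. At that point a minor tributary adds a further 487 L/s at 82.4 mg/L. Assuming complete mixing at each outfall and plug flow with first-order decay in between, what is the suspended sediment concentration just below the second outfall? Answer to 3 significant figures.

Mass balance: C = (2690·21.00 + 340.0·140.0) / 3030 = 104100/3030 = 34.35 mg/L; combined flow 3030 L/s.
1.4%/h lost → k = −ln(1 − 0.014) = 0.01410 h⁻¹.
Applying C = C₀e^(−kt): 34.35 × 0.8444 = 29.01 mg/L.
At the second outfall, C = (3030·29.01 + 487.0·82.40) / (3030 + 487.0) = 36.40 mg/L.

36.4 mg/L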